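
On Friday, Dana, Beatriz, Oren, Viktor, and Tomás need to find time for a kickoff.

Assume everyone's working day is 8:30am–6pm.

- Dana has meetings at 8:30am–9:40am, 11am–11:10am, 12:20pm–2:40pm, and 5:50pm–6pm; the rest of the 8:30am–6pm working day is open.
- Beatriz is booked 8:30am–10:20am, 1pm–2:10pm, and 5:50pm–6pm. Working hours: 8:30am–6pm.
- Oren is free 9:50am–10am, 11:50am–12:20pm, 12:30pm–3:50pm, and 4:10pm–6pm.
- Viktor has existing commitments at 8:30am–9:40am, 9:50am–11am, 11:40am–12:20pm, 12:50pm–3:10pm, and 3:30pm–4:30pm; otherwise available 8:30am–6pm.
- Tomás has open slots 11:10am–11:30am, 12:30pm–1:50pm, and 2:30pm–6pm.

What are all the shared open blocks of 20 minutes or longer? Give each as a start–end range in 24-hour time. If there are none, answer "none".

Dana free within 08:30–18:00: 09:40–11:00, 11:10–12:20, 14:40–17:50.
Beatriz free within 08:30–18:00: 10:20–13:00, 14:10–17:50.
Viktor free within 08:30–18:00: 09:40–09:50, 11:00–11:40, 12:20–12:50, 15:10–15:30, 16:30–18:00.
Dana ∩ Beatriz: 10:20–11:00, 11:10–12:20, 14:40–17:50.
Dana ∩ Beatriz ∩ Oren: 11:50–12:20, 14:40–15:50, 16:10–17:50.
Dana ∩ Beatriz ∩ Oren ∩ Viktor: 15:10–15:30, 16:30–17:50.
Dana ∩ Beatriz ∩ Oren ∩ Viktor ∩ Tomás: 15:10–15:30, 16:30–17:50.
Windows ≥ 20 min: 15:10–15:30, 16:30–17:50.

15:10–15:30, 16:30–17:50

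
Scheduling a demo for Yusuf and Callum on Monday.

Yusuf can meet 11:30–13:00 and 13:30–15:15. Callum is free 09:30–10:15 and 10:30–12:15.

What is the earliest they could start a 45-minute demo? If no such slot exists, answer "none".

Yusuf ∩ Callum: 11:30–12:15.
Windows ≥ 45 min: 11:30–12:15.
Earliest such window starts at 11:30.

11:30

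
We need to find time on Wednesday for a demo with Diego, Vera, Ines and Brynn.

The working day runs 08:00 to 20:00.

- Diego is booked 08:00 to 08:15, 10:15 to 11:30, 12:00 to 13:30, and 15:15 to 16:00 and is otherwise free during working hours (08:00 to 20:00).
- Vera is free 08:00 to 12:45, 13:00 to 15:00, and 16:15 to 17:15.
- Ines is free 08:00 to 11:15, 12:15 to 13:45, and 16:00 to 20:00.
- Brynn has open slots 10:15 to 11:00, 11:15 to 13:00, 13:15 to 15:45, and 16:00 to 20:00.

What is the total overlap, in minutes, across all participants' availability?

Diego free within 08:00–20:00: 08:15–10:15, 11:30–12:00, 13:30–15:15, 16:00–20:00.
Diego ∩ Vera: 08:15–10:15, 11:30–12:00, 13:30–15:00, 16:15–17:15.
Diego ∩ Vera ∩ Ines: 08:15–10:15, 13:30–13:45, 16:15–17:15.
Diego ∩ Vera ∩ Ines ∩ Brynn: 13:30–13:45, 16:15–17:15.
Total common minutes: 15 + 60 = 75.

75 minutes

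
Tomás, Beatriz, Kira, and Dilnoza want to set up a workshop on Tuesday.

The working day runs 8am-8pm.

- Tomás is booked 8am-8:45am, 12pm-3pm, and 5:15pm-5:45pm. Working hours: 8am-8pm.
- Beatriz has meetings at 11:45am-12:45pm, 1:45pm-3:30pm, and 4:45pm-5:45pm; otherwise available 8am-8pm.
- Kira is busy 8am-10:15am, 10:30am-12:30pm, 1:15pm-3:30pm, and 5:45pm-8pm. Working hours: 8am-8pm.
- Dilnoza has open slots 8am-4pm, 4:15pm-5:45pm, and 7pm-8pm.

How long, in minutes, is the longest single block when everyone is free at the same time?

Tomás free within 08:00–20:00: 08:45–12:00, 15:00–17:15, 17:45–20:00.
Beatriz free within 08:00–20:00: 08:00–11:45, 12:45–13:45, 15:30–16:45, 17:45–20:00.
Kira free within 08:00–20:00: 10:15–10:30, 12:30–13:15, 15:30–17:45.
Tomás ∩ Beatriz: 08:45–11:45, 15:30–16:45, 17:45–20:00.
Tomás ∩ Beatriz ∩ Kira: 10:15–10:30, 15:30–16:45.
Tomás ∩ Beatriz ∩ Kira ∩ Dilnoza: 10:15–10:30, 15:30–16:00, 16:15–16:45.
Common window lengths: 15, 30, 30 min; longest is 30.

30 minutes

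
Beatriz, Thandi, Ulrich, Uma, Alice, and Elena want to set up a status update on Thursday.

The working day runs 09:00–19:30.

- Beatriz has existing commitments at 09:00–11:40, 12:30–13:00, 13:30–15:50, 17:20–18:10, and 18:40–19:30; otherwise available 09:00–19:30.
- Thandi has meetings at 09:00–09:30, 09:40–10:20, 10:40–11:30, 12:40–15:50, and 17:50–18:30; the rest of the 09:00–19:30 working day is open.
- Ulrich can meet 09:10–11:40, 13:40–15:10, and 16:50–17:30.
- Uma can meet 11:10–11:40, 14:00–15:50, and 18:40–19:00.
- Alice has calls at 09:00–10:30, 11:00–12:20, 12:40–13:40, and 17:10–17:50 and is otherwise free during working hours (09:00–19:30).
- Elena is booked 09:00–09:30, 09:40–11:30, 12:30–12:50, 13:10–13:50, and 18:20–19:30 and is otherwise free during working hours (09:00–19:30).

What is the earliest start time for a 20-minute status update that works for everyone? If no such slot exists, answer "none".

Beatriz free within 09:00–19:30: 11:40–12:30, 13:00–13:30, 15:50–17:20, 18:10–18:40.
Thandi free within 09:00–19:30: 09:30–09:40, 10:20–10:40, 11:30–12:40, 15:50–17:50, 18:30–19:30.
Alice free within 09:00–19:30: 10:30–11:00, 12:20–12:40, 13:40–17:10, 17:50–19:30.
Elena free within 09:00–19:30: 09:30–09:40, 11:30–12:30, 12:50–13:10, 13:50–18:20.
Beatriz ∩ Thandi: 11:40–12:30, 15:50–17:20, 18:30–18:40.
Beatriz ∩ Thandi ∩ Ulrich: 16:50–17:20.
Beatriz ∩ Thandi ∩ Ulrich ∩ Uma: (none).
Beatriz ∩ Thandi ∩ Ulrich ∩ Uma ∩ Alice: (none).
Beatriz ∩ Thandi ∩ Ulrich ∩ Uma ∩ Alice ∩ Elena: (none).
Windows ≥ 20 min: (none).

none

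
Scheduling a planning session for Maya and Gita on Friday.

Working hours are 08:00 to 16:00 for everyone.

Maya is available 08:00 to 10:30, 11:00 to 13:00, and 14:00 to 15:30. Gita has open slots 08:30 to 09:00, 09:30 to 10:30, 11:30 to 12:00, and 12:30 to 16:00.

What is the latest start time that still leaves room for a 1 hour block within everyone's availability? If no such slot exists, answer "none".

14:30

Maya ∩ Gita: 08:30–09:00, 09:30–10:30, 11:30–12:00, 12:30–13:00, 14:00–15:30.
Windows ≥ 60 min: 09:30–10:30, 14:00–15:30.
Latest start in the last window 14:00–15:30 is 15:30 − 60 min = 14:30.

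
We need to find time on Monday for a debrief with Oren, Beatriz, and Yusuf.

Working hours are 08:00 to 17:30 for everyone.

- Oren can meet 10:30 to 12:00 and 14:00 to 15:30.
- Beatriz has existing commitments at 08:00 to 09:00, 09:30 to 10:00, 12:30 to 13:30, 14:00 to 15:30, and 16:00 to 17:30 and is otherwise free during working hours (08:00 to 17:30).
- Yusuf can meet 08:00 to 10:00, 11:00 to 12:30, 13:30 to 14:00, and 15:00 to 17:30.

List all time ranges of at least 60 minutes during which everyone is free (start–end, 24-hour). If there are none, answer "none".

11:00–12:00

Beatriz free within 08:00–17:30: 09:00–09:30, 10:00–12:30, 13:30–14:00, 15:30–16:00.
Oren ∩ Beatriz: 10:30–12:00.
Oren ∩ Beatriz ∩ Yusuf: 11:00–12:00.
Windows ≥ 60 min: 11:00–12:00.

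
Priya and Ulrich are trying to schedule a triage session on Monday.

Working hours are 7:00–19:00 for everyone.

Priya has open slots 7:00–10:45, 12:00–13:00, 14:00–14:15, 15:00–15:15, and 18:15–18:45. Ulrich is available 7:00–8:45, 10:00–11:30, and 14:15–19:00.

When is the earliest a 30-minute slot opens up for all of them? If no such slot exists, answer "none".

07:00

Priya ∩ Ulrich: 07:00–08:45, 10:00–10:45, 15:00–15:15, 18:15–18:45.
Windows ≥ 30 min: 07:00–08:45, 10:00–10:45, 18:15–18:45.
Earliest such window starts at 07:00.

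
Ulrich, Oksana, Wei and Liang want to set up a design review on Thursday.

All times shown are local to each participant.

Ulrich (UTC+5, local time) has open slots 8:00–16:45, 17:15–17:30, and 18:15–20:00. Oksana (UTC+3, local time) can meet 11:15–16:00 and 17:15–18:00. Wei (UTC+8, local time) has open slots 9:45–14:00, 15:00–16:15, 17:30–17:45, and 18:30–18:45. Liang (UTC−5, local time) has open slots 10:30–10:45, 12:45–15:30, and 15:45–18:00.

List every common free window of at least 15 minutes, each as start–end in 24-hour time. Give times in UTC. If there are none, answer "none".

Ulrich → UTC: 03:00–11:45, 12:15–12:30, 13:15–15:00.
Oksana → UTC: 08:15–13:00, 14:15–15:00.
Wei → UTC: 01:45–06:00, 07:00–08:15, 09:30–09:45, 10:30–10:45.
Liang → UTC: 15:30–15:45, 17:45–20:30, 20:45–23:00.
Ulrich ∩ Oksana: 08:15–11:45, 12:15–12:30, 14:15–15:00.
Ulrich ∩ Oksana ∩ Wei: 09:30–09:45, 10:30–10:45.
Ulrich ∩ Oksana ∩ Wei ∩ Liang: (none).
Windows ≥ 15 min: (none).

none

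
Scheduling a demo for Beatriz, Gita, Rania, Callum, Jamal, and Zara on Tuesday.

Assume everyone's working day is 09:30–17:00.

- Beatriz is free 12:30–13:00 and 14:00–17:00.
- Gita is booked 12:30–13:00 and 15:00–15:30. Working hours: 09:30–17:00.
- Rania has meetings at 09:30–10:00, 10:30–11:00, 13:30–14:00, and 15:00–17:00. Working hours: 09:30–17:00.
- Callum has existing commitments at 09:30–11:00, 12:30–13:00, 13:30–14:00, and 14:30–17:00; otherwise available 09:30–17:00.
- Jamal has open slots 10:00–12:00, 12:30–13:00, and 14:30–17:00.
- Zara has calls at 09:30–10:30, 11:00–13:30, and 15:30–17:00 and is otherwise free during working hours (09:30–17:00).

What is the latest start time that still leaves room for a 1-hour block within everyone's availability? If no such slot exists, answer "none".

none

Gita free within 09:30–17:00: 09:30–12:30, 13:00–15:00, 15:30–17:00.
Rania free within 09:30–17:00: 10:00–10:30, 11:00–13:30, 14:00–15:00.
Callum free within 09:30–17:00: 11:00–12:30, 13:00–13:30, 14:00–14:30.
Zara free within 09:30–17:00: 10:30–11:00, 13:30–15:30.
Beatriz ∩ Gita: 14:00–15:00, 15:30–17:00.
Beatriz ∩ Gita ∩ Rania: 14:00–15:00.
Beatriz ∩ Gita ∩ Rania ∩ Callum: 14:00–14:30.
Beatriz ∩ Gita ∩ Rania ∩ Callum ∩ Jamal: (none).
Beatriz ∩ Gita ∩ Rania ∩ Callum ∩ Jamal ∩ Zara: (none).
Windows ≥ 60 min: (none).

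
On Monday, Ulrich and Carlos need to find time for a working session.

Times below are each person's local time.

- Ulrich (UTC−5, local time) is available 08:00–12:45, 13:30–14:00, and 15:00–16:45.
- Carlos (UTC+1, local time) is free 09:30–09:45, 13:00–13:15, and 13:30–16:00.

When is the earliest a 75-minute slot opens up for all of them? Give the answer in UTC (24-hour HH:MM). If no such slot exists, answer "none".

13:00

Ulrich → UTC: 13:00–17:45, 18:30–19:00, 20:00–21:45.
Carlos → UTC: 08:30–08:45, 12:00–12:15, 12:30–15:00.
Ulrich ∩ Carlos: 13:00–15:00.
Windows ≥ 75 min: 13:00–15:00.
Earliest such window starts at 13:00.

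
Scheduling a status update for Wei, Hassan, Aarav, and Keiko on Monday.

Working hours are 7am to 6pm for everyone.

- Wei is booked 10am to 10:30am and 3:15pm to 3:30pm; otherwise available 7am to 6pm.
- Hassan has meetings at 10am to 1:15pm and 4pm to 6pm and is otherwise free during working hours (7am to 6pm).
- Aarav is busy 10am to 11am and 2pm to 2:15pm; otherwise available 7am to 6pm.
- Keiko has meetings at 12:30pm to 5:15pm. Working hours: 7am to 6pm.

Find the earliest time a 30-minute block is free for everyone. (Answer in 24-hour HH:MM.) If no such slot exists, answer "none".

Wei free within 07:00–18:00: 07:00–10:00, 10:30–15:15, 15:30–18:00.
Hassan free within 07:00–18:00: 07:00–10:00, 13:15–16:00.
Aarav free within 07:00–18:00: 07:00–10:00, 11:00–14:00, 14:15–18:00.
Keiko free within 07:00–18:00: 07:00–12:30, 17:15–18:00.
Wei ∩ Hassan: 07:00–10:00, 13:15–15:15, 15:30–16:00.
Wei ∩ Hassan ∩ Aarav: 07:00–10:00, 13:15–14:00, 14:15–15:15, 15:30–16:00.
Wei ∩ Hassan ∩ Aarav ∩ Keiko: 07:00–10:00.
Windows ≥ 30 min: 07:00–10:00.
Earliest such window starts at 07:00.

07:00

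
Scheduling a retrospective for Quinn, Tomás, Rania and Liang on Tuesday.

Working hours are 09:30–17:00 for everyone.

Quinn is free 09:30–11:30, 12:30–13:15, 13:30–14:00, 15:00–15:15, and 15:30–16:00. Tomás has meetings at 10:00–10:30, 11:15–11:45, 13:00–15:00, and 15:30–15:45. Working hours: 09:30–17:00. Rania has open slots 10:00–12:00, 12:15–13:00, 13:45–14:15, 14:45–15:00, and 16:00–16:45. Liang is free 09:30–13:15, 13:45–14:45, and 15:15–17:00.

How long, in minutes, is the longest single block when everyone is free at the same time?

Tomás free within 09:30–17:00: 09:30–10:00, 10:30–11:15, 11:45–13:00, 15:00–15:30, 15:45–17:00.
Quinn ∩ Tomás: 09:30–10:00, 10:30–11:15, 12:30–13:00, 15:00–15:15, 15:45–16:00.
Quinn ∩ Tomás ∩ Rania: 10:30–11:15, 12:30–13:00.
Quinn ∩ Tomás ∩ Rania ∩ Liang: 10:30–11:15, 12:30–13:00.
Common window lengths: 45, 30 min; longest is 45.

45 minutes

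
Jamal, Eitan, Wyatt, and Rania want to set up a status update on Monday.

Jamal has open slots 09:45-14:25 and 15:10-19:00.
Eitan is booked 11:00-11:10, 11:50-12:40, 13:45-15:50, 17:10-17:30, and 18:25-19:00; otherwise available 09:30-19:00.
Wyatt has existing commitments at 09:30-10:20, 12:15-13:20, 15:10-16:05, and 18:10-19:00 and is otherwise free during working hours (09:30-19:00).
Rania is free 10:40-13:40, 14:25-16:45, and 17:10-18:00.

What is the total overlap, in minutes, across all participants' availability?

150 minutes

Eitan free within 09:30–19:00: 09:30–11:00, 11:10–11:50, 12:40–13:45, 15:50–17:10, 17:30–18:25.
Wyatt free within 09:30–19:00: 10:20–12:15, 13:20–15:10, 16:05–18:10.
Jamal ∩ Eitan: 09:45–11:00, 11:10–11:50, 12:40–13:45, 15:50–17:10, 17:30–18:25.
Jamal ∩ Eitan ∩ Wyatt: 10:20–11:00, 11:10–11:50, 13:20–13:45, 16:05–17:10, 17:30–18:10.
Jamal ∩ Eitan ∩ Wyatt ∩ Rania: 10:40–11:00, 11:10–11:50, 13:20–13:40, 16:05–16:45, 17:30–18:00.
Total common minutes: 20 + 40 + 20 + 40 + 30 = 150.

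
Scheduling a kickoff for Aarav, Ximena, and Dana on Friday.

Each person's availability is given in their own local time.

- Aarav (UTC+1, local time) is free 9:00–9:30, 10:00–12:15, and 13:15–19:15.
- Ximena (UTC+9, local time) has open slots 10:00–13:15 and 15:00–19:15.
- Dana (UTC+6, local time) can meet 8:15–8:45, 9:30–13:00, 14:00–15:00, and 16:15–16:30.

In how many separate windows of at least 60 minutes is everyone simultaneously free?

0

Aarav → UTC: 08:00–08:30, 09:00–11:15, 12:15–18:15.
Ximena → UTC: 01:00–04:15, 06:00–10:15.
Dana → UTC: 02:15–02:45, 03:30–07:00, 08:00–09:00, 10:15–10:30.
Aarav ∩ Ximena: 08:00–08:30, 09:00–10:15.
Aarav ∩ Ximena ∩ Dana: 08:00–08:30.
Windows ≥ 60 min: (none).
That's 0 windows.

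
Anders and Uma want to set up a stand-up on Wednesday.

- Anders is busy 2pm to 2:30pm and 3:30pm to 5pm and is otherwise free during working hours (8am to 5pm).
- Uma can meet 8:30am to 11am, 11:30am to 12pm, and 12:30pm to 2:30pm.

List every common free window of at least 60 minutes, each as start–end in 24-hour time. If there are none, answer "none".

08:30–11:00, 12:30–14:00

Anders free within 08:00–17:00: 08:00–14:00, 14:30–15:30.
Anders ∩ Uma: 08:30–11:00, 11:30–12:00, 12:30–14:00.
Windows ≥ 60 min: 08:30–11:00, 12:30–14:00.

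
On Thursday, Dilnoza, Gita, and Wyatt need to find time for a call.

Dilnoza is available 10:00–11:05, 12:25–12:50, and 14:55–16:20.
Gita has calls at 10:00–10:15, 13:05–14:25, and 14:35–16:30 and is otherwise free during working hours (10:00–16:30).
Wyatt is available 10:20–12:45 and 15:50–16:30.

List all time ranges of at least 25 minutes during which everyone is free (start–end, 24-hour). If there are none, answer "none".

10:20–11:05

Gita free within 10:00–16:30: 10:15–13:05, 14:25–14:35.
Dilnoza ∩ Gita: 10:15–11:05, 12:25–12:50.
Dilnoza ∩ Gita ∩ Wyatt: 10:20–11:05, 12:25–12:45.
Windows ≥ 25 min: 10:20–11:05.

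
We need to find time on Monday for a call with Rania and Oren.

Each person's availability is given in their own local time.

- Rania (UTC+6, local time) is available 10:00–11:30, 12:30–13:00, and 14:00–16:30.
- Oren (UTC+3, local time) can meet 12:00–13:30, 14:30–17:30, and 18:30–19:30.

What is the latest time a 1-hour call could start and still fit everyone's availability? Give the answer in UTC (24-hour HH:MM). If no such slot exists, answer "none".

Rania → UTC: 04:00–05:30, 06:30–07:00, 08:00–10:30.
Oren → UTC: 09:00–10:30, 11:30–14:30, 15:30–16:30.
Rania ∩ Oren: 09:00–10:30.
Windows ≥ 60 min: 09:00–10:30.
Latest start in the last window 09:00–10:30 is 10:30 − 60 min = 09:30.

09:30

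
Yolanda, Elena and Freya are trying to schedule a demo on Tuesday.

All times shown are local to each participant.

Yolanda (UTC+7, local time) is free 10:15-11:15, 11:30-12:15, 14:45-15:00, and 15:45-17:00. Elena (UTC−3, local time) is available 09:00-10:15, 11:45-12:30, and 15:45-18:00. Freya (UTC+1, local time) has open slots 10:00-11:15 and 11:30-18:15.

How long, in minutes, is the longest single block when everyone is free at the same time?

Yolanda → UTC: 03:15–04:15, 04:30–05:15, 07:45–08:00, 08:45–10:00.
Elena → UTC: 12:00–13:15, 14:45–15:30, 18:45–21:00.
Freya → UTC: 09:00–10:15, 10:30–17:15.
Yolanda ∩ Elena: (none).
Yolanda ∩ Elena ∩ Freya: (none).
No common window.

0 minutes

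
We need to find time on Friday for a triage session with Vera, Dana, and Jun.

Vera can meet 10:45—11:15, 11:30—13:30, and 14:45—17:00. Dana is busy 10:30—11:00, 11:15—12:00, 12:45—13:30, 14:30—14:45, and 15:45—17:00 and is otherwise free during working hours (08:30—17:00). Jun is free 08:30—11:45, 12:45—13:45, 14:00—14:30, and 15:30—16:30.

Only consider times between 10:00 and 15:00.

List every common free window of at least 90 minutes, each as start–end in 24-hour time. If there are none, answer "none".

Dana free within 08:30–17:00: 08:30–10:30, 11:00–11:15, 12:00–12:45, 13:30–14:30, 14:45–15:45.
Vera ∩ Dana: 11:00–11:15, 12:00–12:45, 14:45–15:45.
Vera ∩ Dana ∩ Jun: 11:00–11:15, 15:30–15:45.
Restricted to 10:00–15:00: 11:00–11:15.
Windows ≥ 90 min: (none).

none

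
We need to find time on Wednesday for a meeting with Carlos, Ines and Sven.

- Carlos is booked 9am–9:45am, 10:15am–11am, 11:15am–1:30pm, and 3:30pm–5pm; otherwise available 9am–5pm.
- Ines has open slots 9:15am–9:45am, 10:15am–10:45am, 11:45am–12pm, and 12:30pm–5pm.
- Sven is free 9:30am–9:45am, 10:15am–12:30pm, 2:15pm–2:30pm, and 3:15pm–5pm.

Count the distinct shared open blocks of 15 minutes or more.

2

Carlos free within 09:00–17:00: 09:45–10:15, 11:00–11:15, 13:30–15:30.
Carlos ∩ Ines: 13:30–15:30.
Carlos ∩ Ines ∩ Sven: 14:15–14:30, 15:15–15:30.
Windows ≥ 15 min: 14:15–14:30, 15:15–15:30.
That's 2 windows.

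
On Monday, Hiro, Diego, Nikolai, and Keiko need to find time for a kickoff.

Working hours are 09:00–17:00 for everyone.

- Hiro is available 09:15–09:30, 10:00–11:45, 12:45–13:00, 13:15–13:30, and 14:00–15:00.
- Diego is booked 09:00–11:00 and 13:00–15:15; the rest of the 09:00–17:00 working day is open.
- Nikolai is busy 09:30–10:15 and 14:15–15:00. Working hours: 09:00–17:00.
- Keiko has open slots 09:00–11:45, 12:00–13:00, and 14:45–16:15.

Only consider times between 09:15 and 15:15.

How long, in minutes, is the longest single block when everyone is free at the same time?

Diego free within 09:00–17:00: 11:00–13:00, 15:15–17:00.
Nikolai free within 09:00–17:00: 09:00–09:30, 10:15–14:15, 15:00–17:00.
Hiro ∩ Diego: 11:00–11:45, 12:45–13:00.
Hiro ∩ Diego ∩ Nikolai: 11:00–11:45, 12:45–13:00.
Hiro ∩ Diego ∩ Nikolai ∩ Keiko: 11:00–11:45, 12:45–13:00.
Restricted to 09:15–15:15: 11:00–11:45, 12:45–13:00.
Common window lengths: 45, 15 min; longest is 45.

45 minutes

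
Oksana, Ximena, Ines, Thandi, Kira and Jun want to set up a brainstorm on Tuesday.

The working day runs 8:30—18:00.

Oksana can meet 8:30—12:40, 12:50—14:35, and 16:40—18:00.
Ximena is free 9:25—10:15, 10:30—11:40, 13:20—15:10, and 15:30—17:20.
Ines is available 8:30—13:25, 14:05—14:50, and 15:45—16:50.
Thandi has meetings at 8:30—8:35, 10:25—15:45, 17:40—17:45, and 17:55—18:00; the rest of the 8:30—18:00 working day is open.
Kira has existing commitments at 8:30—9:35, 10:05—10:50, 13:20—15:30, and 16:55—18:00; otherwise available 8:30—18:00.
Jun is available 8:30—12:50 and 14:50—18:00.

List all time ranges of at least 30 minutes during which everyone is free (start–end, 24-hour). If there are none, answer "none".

Thandi free within 08:30–18:00: 08:35–10:25, 15:45–17:40, 17:45–17:55.
Kira free within 08:30–18:00: 09:35–10:05, 10:50–13:20, 15:30–16:55.
Oksana ∩ Ximena: 09:25–10:15, 10:30–11:40, 13:20–14:35, 16:40–17:20.
Oksana ∩ Ximena ∩ Ines: 09:25–10:15, 10:30–11:40, 13:20–13:25, 14:05–14:35, 16:40–16:50.
Oksana ∩ Ximena ∩ Ines ∩ Thandi: 09:25–10:15, 16:40–16:50.
Oksana ∩ Ximena ∩ Ines ∩ Thandi ∩ Kira: 09:35–10:05, 16:40–16:50.
Oksana ∩ Ximena ∩ Ines ∩ Thandi ∩ Kira ∩ Jun: 09:35–10:05, 16:40–16:50.
Windows ≥ 30 min: 09:35–10:05.

09:35–10:05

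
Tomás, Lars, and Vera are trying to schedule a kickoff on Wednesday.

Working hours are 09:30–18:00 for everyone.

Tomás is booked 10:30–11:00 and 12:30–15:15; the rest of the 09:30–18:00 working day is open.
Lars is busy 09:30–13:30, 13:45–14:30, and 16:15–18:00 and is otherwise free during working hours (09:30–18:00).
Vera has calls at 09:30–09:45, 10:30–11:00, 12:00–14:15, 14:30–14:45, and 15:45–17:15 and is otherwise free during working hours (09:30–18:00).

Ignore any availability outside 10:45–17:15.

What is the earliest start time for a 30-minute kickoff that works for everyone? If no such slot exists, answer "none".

15:15

Tomás free within 09:30–18:00: 09:30–10:30, 11:00–12:30, 15:15–18:00.
Lars free within 09:30–18:00: 13:30–13:45, 14:30–16:15.
Vera free within 09:30–18:00: 09:45–10:30, 11:00–12:00, 14:15–14:30, 14:45–15:45, 17:15–18:00.
Tomás ∩ Lars: 15:15–16:15.
Tomás ∩ Lars ∩ Vera: 15:15–15:45.
Restricted to 10:45–17:15: 15:15–15:45.
Windows ≥ 30 min: 15:15–15:45.
Earliest such window starts at 15:15.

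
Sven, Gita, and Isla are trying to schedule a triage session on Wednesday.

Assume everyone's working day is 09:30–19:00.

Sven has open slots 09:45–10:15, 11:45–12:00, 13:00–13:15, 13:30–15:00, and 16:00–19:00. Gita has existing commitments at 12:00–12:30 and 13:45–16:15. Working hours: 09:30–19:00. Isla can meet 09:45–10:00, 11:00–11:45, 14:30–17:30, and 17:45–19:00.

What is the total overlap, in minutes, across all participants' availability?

Gita free within 09:30–19:00: 09:30–12:00, 12:30–13:45, 16:15–19:00.
Sven ∩ Gita: 09:45–10:15, 11:45–12:00, 13:00–13:15, 13:30–13:45, 16:15–19:00.
Sven ∩ Gita ∩ Isla: 09:45–10:00, 16:15–17:30, 17:45–19:00.
Total common minutes: 15 + 75 + 75 = 165.

165 minutes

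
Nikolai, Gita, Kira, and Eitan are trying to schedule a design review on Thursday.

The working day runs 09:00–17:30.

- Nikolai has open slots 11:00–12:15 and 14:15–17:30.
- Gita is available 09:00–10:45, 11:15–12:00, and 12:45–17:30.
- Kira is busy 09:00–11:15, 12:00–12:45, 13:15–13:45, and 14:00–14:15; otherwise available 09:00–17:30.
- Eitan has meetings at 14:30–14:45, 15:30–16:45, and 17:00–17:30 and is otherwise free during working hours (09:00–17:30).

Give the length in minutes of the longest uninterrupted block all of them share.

45 minutes

Kira free within 09:00–17:30: 11:15–12:00, 12:45–13:15, 13:45–14:00, 14:15–17:30.
Eitan free within 09:00–17:30: 09:00–14:30, 14:45–15:30, 16:45–17:00.
Nikolai ∩ Gita: 11:15–12:00, 14:15–17:30.
Nikolai ∩ Gita ∩ Kira: 11:15–12:00, 14:15–17:30.
Nikolai ∩ Gita ∩ Kira ∩ Eitan: 11:15–12:00, 14:15–14:30, 14:45–15:30, 16:45–17:00.
Common window lengths: 45, 15, 45, 15 min; longest is 45.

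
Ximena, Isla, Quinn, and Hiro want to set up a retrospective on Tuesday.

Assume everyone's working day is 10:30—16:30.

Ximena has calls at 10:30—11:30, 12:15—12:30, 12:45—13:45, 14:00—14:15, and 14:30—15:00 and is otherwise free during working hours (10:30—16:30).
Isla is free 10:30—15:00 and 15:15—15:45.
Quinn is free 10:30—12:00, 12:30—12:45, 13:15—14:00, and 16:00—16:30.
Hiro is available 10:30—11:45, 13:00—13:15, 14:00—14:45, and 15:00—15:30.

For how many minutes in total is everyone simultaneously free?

Ximena free within 10:30–16:30: 11:30–12:15, 12:30–12:45, 13:45–14:00, 14:15–14:30, 15:00–16:30.
Ximena ∩ Isla: 11:30–12:15, 12:30–12:45, 13:45–14:00, 14:15–14:30, 15:15–15:45.
Ximena ∩ Isla ∩ Quinn: 11:30–12:00, 12:30–12:45, 13:45–14:00.
Ximena ∩ Isla ∩ Quinn ∩ Hiro: 11:30–11:45.
Total common minutes: 15.

15 minutes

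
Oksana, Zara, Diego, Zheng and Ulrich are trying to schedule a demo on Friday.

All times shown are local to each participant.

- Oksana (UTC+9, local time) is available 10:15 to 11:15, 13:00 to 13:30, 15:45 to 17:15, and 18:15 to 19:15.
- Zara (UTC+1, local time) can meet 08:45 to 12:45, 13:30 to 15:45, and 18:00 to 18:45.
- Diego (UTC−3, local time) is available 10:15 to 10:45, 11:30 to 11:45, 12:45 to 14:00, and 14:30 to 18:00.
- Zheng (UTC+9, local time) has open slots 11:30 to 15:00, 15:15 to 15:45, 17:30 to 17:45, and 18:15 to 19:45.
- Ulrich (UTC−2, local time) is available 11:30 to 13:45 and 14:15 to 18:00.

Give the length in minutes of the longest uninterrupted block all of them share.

Oksana → UTC: 01:15–02:15, 04:00–04:30, 06:45–08:15, 09:15–10:15.
Zara → UTC: 07:45–11:45, 12:30–14:45, 17:00–17:45.
Diego → UTC: 13:15–13:45, 14:30–14:45, 15:45–17:00, 17:30–21:00.
Zheng → UTC: 02:30–06:00, 06:15–06:45, 08:30–08:45, 09:15–10:45.
Ulrich → UTC: 13:30–15:45, 16:15–20:00.
Oksana ∩ Zara: 07:45–08:15, 09:15–10:15.
Oksana ∩ Zara ∩ Diego: (none).
Oksana ∩ Zara ∩ Diego ∩ Zheng: (none).
Oksana ∩ Zara ∩ Diego ∩ Zheng ∩ Ulrich: (none).
No common window.

0 minutes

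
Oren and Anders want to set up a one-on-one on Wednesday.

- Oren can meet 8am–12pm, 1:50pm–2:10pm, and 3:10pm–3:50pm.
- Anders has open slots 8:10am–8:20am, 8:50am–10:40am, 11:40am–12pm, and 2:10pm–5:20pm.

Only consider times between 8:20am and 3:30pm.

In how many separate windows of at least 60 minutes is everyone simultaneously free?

1

Oren ∩ Anders: 08:10–08:20, 08:50–10:40, 11:40–12:00, 15:10–15:50.
Restricted to 08:20–15:30: 08:50–10:40, 11:40–12:00, 15:10–15:30.
Windows ≥ 60 min: 08:50–10:40.
That's 1 window.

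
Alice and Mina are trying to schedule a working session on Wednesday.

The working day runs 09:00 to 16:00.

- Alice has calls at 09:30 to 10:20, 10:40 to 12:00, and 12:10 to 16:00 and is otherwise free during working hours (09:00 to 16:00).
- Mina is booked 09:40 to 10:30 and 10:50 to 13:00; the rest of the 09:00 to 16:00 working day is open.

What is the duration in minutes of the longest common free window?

Alice free within 09:00–16:00: 09:00–09:30, 10:20–10:40, 12:00–12:10.
Mina free within 09:00–16:00: 09:00–09:40, 10:30–10:50, 13:00–16:00.
Alice ∩ Mina: 09:00–09:30, 10:30–10:40.
Common window lengths: 30, 10 min; longest is 30.

30 minutes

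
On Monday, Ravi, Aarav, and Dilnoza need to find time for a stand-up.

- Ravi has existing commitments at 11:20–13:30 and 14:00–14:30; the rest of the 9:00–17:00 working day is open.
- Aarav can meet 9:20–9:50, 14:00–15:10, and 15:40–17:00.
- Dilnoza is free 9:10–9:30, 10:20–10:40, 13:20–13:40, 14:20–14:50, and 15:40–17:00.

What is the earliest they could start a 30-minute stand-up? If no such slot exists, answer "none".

Ravi free within 09:00–17:00: 09:00–11:20, 13:30–14:00, 14:30–17:00.
Ravi ∩ Aarav: 09:20–09:50, 14:30–15:10, 15:40–17:00.
Ravi ∩ Aarav ∩ Dilnoza: 09:20–09:30, 14:30–14:50, 15:40–17:00.
Windows ≥ 30 min: 15:40–17:00.
Earliest such window starts at 15:40.

15:40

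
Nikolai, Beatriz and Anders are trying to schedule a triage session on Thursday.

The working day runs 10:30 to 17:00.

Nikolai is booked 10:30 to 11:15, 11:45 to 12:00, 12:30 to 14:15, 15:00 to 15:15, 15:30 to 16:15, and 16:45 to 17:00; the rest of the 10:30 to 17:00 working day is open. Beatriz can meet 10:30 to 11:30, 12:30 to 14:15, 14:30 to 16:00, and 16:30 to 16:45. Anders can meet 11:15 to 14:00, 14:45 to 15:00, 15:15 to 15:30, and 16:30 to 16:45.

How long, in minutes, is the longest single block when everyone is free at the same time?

Nikolai free within 10:30–17:00: 11:15–11:45, 12:00–12:30, 14:15–15:00, 15:15–15:30, 16:15–16:45.
Nikolai ∩ Beatriz: 11:15–11:30, 14:30–15:00, 15:15–15:30, 16:30–16:45.
Nikolai ∩ Beatriz ∩ Anders: 11:15–11:30, 14:45–15:00, 15:15–15:30, 16:30–16:45.
Common window lengths: 15, 15, 15, 15 min; longest is 15.

15 minutes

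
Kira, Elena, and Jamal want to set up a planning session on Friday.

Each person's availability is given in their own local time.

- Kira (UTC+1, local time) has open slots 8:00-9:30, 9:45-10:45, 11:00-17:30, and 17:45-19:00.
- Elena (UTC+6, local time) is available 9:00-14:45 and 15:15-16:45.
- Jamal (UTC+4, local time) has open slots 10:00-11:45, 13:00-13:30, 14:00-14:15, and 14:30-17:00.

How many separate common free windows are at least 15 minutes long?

Kira → UTC: 07:00–08:30, 08:45–09:45, 10:00–16:30, 16:45–18:00.
Elena → UTC: 03:00–08:45, 09:15–10:45.
Jamal → UTC: 06:00–07:45, 09:00–09:30, 10:00–10:15, 10:30–13:00.
Kira ∩ Elena: 07:00–08:30, 09:15–09:45, 10:00–10:45.
Kira ∩ Elena ∩ Jamal: 07:00–07:45, 09:15–09:30, 10:00–10:15, 10:30–10:45.
Windows ≥ 15 min: 07:00–07:45, 09:15–09:30, 10:00–10:15, 10:30–10:45.
That's 4 windows.

4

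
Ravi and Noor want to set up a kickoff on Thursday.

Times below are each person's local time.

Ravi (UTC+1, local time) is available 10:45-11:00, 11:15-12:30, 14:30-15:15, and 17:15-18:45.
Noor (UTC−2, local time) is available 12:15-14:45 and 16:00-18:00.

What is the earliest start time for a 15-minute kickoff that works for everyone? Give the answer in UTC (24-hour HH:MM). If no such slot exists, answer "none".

Ravi → UTC: 09:45–10:00, 10:15–11:30, 13:30–14:15, 16:15–17:45.
Noor → UTC: 14:15–16:45, 18:00–20:00.
Ravi ∩ Noor: 16:15–16:45.
Windows ≥ 15 min: 16:15–16:45.
Earliest such window starts at 16:15.

16:15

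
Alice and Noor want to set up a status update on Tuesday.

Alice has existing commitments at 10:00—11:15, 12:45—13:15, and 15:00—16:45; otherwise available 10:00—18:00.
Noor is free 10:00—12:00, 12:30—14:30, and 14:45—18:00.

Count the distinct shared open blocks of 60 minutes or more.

2

Alice free within 10:00–18:00: 11:15–12:45, 13:15–15:00, 16:45–18:00.
Alice ∩ Noor: 11:15–12:00, 12:30–12:45, 13:15–14:30, 14:45–15:00, 16:45–18:00.
Windows ≥ 60 min: 13:15–14:30, 16:45–18:00.
That's 2 windows.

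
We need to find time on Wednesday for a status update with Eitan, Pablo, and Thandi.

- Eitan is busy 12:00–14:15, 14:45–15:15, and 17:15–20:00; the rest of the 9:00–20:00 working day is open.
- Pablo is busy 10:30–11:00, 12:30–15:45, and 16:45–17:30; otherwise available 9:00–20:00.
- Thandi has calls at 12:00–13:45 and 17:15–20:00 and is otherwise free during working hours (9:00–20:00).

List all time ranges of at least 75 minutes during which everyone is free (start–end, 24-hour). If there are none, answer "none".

Eitan free within 09:00–20:00: 09:00–12:00, 14:15–14:45, 15:15–17:15.
Pablo free within 09:00–20:00: 09:00–10:30, 11:00–12:30, 15:45–16:45, 17:30–20:00.
Thandi free within 09:00–20:00: 09:00–12:00, 13:45–17:15.
Eitan ∩ Pablo: 09:00–10:30, 11:00–12:00, 15:45–16:45.
Eitan ∩ Pablo ∩ Thandi: 09:00–10:30, 11:00–12:00, 15:45–16:45.
Windows ≥ 75 min: 09:00–10:30.

09:00–10:30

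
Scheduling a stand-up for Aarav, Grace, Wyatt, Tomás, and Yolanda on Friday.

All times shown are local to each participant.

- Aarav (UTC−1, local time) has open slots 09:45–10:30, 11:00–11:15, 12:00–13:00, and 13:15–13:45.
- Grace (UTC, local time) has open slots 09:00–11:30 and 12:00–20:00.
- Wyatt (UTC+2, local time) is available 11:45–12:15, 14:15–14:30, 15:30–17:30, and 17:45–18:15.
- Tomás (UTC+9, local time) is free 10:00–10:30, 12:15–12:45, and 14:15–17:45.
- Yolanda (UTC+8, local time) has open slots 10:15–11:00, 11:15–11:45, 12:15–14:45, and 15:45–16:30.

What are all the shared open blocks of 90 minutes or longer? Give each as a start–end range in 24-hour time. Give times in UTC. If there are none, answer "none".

none

Aarav → UTC: 10:45–11:30, 12:00–12:15, 13:00–14:00, 14:15–14:45.
Grace → UTC: 09:00–11:30, 12:00–20:00.
Wyatt → UTC: 09:45–10:15, 12:15–12:30, 13:30–15:30, 15:45–16:15.
Tomás → UTC: 01:00–01:30, 03:15–03:45, 05:15–08:45.
Yolanda → UTC: 02:15–03:00, 03:15–03:45, 04:15–06:45, 07:45–08:30.
Aarav ∩ Grace: 10:45–11:30, 12:00–12:15, 13:00–14:00, 14:15–14:45.
Aarav ∩ Grace ∩ Wyatt: 13:30–14:00, 14:15–14:45.
Aarav ∩ Grace ∩ Wyatt ∩ Tomás: (none).
Aarav ∩ Grace ∩ Wyatt ∩ Tomás ∩ Yolanda: (none).
Windows ≥ 90 min: (none).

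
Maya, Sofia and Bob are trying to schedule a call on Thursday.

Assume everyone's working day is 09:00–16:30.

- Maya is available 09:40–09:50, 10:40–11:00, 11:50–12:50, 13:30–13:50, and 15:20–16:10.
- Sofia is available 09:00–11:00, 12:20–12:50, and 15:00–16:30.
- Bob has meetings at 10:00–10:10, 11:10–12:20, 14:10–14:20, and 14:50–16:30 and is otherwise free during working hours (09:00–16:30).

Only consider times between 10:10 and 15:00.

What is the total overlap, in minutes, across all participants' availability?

Bob free within 09:00–16:30: 09:00–10:00, 10:10–11:10, 12:20–14:10, 14:20–14:50.
Maya ∩ Sofia: 09:40–09:50, 10:40–11:00, 12:20–12:50, 15:20–16:10.
Maya ∩ Sofia ∩ Bob: 09:40–09:50, 10:40–11:00, 12:20–12:50.
Restricted to 10:10–15:00: 10:40–11:00, 12:20–12:50.
Total common minutes: 20 + 30 = 50.

50 minutes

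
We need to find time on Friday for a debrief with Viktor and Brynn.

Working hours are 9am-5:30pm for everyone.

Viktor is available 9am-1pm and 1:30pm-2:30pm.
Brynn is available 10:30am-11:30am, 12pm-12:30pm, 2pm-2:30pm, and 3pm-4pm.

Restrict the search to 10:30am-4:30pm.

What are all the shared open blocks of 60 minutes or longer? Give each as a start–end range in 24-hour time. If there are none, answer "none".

Viktor ∩ Brynn: 10:30–11:30, 12:00–12:30, 14:00–14:30.
Restricted to 10:30–16:30: 10:30–11:30, 12:00–12:30, 14:00–14:30.
Windows ≥ 60 min: 10:30–11:30.

10:30–11:30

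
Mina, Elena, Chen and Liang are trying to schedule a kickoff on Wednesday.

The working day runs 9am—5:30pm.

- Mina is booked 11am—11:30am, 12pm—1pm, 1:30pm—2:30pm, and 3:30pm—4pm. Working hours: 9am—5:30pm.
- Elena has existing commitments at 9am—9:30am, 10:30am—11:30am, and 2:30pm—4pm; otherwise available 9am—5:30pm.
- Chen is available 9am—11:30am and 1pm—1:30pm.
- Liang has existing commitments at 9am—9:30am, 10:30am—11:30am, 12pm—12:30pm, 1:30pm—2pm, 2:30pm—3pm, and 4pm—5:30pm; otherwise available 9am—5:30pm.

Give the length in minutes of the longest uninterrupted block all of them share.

Mina free within 09:00–17:30: 09:00–11:00, 11:30–12:00, 13:00–13:30, 14:30–15:30, 16:00–17:30.
Elena free within 09:00–17:30: 09:30–10:30, 11:30–14:30, 16:00–17:30.
Liang free within 09:00–17:30: 09:30–10:30, 11:30–12:00, 12:30–13:30, 14:00–14:30, 15:00–16:00.
Mina ∩ Elena: 09:30–10:30, 11:30–12:00, 13:00–13:30, 16:00–17:30.
Mina ∩ Elena ∩ Chen: 09:30–10:30, 13:00–13:30.
Mina ∩ Elena ∩ Chen ∩ Liang: 09:30–10:30, 13:00–13:30.
Common window lengths: 60, 30 min; longest is 60.

60 minutes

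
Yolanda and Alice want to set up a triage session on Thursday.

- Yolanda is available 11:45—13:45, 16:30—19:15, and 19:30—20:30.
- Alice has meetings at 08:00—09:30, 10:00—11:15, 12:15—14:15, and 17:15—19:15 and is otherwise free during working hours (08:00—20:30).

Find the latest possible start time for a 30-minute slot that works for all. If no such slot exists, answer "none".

20:00

Alice free within 08:00–20:30: 09:30–10:00, 11:15–12:15, 14:15–17:15, 19:15–20:30.
Yolanda ∩ Alice: 11:45–12:15, 16:30–17:15, 19:30–20:30.
Windows ≥ 30 min: 11:45–12:15, 16:30–17:15, 19:30–20:30.
Latest start in the last window 19:30–20:30 is 20:30 − 30 min = 20:00.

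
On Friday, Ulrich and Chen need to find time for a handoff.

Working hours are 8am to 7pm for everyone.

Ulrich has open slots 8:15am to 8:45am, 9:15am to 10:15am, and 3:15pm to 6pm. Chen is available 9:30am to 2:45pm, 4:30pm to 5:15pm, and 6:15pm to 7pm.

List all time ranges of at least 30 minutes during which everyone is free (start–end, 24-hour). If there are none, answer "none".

09:30–10:15, 16:30–17:15

Ulrich ∩ Chen: 09:30–10:15, 16:30–17:15.
Windows ≥ 30 min: 09:30–10:15, 16:30–17:15.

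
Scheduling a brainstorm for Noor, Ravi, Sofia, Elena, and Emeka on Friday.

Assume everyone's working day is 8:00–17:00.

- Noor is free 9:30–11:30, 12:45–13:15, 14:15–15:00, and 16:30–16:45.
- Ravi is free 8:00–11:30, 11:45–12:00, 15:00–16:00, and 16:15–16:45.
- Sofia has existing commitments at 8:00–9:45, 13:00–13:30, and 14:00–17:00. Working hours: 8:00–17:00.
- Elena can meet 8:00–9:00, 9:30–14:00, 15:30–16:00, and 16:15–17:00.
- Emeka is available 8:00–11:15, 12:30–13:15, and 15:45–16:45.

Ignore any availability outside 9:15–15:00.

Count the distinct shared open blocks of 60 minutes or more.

1

Sofia free within 08:00–17:00: 09:45–13:00, 13:30–14:00.
Noor ∩ Ravi: 09:30–11:30, 16:30–16:45.
Noor ∩ Ravi ∩ Sofia: 09:45–11:30.
Noor ∩ Ravi ∩ Sofia ∩ Elena: 09:45–11:30.
Noor ∩ Ravi ∩ Sofia ∩ Elena ∩ Emeka: 09:45–11:15.
Restricted to 09:15–15:00: 09:45–11:15.
Windows ≥ 60 min: 09:45–11:15.
That's 1 window.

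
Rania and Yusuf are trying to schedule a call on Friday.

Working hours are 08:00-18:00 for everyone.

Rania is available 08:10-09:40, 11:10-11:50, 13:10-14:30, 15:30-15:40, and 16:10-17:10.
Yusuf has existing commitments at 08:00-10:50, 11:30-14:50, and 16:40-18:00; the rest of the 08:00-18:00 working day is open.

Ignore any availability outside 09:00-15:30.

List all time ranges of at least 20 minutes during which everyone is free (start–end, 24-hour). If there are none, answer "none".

11:10–11:30

Yusuf free within 08:00–18:00: 10:50–11:30, 14:50–16:40.
Rania ∩ Yusuf: 11:10–11:30, 15:30–15:40, 16:10–16:40.
Restricted to 09:00–15:30: 11:10–11:30.
Windows ≥ 20 min: 11:10–11:30.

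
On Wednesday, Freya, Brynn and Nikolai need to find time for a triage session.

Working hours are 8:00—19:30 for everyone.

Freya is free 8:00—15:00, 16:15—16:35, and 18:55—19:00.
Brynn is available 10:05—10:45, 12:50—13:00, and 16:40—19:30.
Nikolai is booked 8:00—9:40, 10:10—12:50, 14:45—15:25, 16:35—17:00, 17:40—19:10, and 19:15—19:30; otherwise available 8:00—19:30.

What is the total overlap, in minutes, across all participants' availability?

Nikolai free within 08:00–19:30: 09:40–10:10, 12:50–14:45, 15:25–16:35, 17:00–17:40, 19:10–19:15.
Freya ∩ Brynn: 10:05–10:45, 12:50–13:00, 18:55–19:00.
Freya ∩ Brynn ∩ Nikolai: 10:05–10:10, 12:50–13:00.
Total common minutes: 5 + 10 = 15.

15 minutes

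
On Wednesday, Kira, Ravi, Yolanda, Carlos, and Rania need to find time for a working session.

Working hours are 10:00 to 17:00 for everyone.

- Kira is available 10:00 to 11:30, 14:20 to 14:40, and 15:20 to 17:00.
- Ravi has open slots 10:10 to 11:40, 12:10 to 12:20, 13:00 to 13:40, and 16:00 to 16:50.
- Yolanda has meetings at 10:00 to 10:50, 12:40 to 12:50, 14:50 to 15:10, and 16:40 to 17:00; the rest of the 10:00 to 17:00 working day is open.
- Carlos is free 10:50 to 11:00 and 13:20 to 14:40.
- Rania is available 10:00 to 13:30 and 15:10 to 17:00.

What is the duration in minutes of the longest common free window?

10 minutes

Yolanda free within 10:00–17:00: 10:50–12:40, 12:50–14:50, 15:10–16:40.
Kira ∩ Ravi: 10:10–11:30, 16:00–16:50.
Kira ∩ Ravi ∩ Yolanda: 10:50–11:30, 16:00–16:40.
Kira ∩ Ravi ∩ Yolanda ∩ Carlos: 10:50–11:00.
Kira ∩ Ravi ∩ Yolanda ∩ Carlos ∩ Rania: 10:50–11:00.
Single common window of 10 minutes.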